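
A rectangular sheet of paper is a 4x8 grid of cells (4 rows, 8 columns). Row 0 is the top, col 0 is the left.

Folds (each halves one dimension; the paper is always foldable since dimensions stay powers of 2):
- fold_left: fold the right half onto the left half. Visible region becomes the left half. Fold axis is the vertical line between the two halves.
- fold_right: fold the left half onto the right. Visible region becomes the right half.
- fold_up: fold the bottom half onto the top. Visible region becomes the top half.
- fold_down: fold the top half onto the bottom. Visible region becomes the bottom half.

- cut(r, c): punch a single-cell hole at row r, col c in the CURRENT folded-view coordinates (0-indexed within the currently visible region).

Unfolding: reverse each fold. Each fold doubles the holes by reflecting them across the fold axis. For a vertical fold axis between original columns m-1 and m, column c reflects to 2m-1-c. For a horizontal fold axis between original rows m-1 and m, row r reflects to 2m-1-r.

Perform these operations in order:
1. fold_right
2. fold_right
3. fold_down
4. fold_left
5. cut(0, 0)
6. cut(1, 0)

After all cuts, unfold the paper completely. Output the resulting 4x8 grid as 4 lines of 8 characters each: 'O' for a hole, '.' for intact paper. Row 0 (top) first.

Op 1 fold_right: fold axis v@4; visible region now rows[0,4) x cols[4,8) = 4x4
Op 2 fold_right: fold axis v@6; visible region now rows[0,4) x cols[6,8) = 4x2
Op 3 fold_down: fold axis h@2; visible region now rows[2,4) x cols[6,8) = 2x2
Op 4 fold_left: fold axis v@7; visible region now rows[2,4) x cols[6,7) = 2x1
Op 5 cut(0, 0): punch at orig (2,6); cuts so far [(2, 6)]; region rows[2,4) x cols[6,7) = 2x1
Op 6 cut(1, 0): punch at orig (3,6); cuts so far [(2, 6), (3, 6)]; region rows[2,4) x cols[6,7) = 2x1
Unfold 1 (reflect across v@7): 4 holes -> [(2, 6), (2, 7), (3, 6), (3, 7)]
Unfold 2 (reflect across h@2): 8 holes -> [(0, 6), (0, 7), (1, 6), (1, 7), (2, 6), (2, 7), (3, 6), (3, 7)]
Unfold 3 (reflect across v@6): 16 holes -> [(0, 4), (0, 5), (0, 6), (0, 7), (1, 4), (1, 5), (1, 6), (1, 7), (2, 4), (2, 5), (2, 6), (2, 7), (3, 4), (3, 5), (3, 6), (3, 7)]
Unfold 4 (reflect across v@4): 32 holes -> [(0, 0), (0, 1), (0, 2), (0, 3), (0, 4), (0, 5), (0, 6), (0, 7), (1, 0), (1, 1), (1, 2), (1, 3), (1, 4), (1, 5), (1, 6), (1, 7), (2, 0), (2, 1), (2, 2), (2, 3), (2, 4), (2, 5), (2, 6), (2, 7), (3, 0), (3, 1), (3, 2), (3, 3), (3, 4), (3, 5), (3, 6), (3, 7)]

Answer: OOOOOOOO
OOOOOOOO
OOOOOOOO
OOOOOOOO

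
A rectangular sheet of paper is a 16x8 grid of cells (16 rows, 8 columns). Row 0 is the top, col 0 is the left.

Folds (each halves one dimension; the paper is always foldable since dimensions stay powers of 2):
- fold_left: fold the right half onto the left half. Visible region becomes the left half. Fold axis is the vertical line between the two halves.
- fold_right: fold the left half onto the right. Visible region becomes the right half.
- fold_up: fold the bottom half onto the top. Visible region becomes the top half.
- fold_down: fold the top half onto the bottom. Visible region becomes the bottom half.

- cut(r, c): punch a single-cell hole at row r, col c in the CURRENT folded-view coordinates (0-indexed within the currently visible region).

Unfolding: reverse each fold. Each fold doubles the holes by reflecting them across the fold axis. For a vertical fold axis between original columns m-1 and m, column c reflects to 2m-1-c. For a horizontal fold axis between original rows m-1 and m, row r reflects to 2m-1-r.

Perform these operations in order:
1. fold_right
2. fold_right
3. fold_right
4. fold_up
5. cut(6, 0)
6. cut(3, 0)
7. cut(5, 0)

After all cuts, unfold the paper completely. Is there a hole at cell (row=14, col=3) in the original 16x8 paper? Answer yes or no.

Answer: no

Derivation:
Op 1 fold_right: fold axis v@4; visible region now rows[0,16) x cols[4,8) = 16x4
Op 2 fold_right: fold axis v@6; visible region now rows[0,16) x cols[6,8) = 16x2
Op 3 fold_right: fold axis v@7; visible region now rows[0,16) x cols[7,8) = 16x1
Op 4 fold_up: fold axis h@8; visible region now rows[0,8) x cols[7,8) = 8x1
Op 5 cut(6, 0): punch at orig (6,7); cuts so far [(6, 7)]; region rows[0,8) x cols[7,8) = 8x1
Op 6 cut(3, 0): punch at orig (3,7); cuts so far [(3, 7), (6, 7)]; region rows[0,8) x cols[7,8) = 8x1
Op 7 cut(5, 0): punch at orig (5,7); cuts so far [(3, 7), (5, 7), (6, 7)]; region rows[0,8) x cols[7,8) = 8x1
Unfold 1 (reflect across h@8): 6 holes -> [(3, 7), (5, 7), (6, 7), (9, 7), (10, 7), (12, 7)]
Unfold 2 (reflect across v@7): 12 holes -> [(3, 6), (3, 7), (5, 6), (5, 7), (6, 6), (6, 7), (9, 6), (9, 7), (10, 6), (10, 7), (12, 6), (12, 7)]
Unfold 3 (reflect across v@6): 24 holes -> [(3, 4), (3, 5), (3, 6), (3, 7), (5, 4), (5, 5), (5, 6), (5, 7), (6, 4), (6, 5), (6, 6), (6, 7), (9, 4), (9, 5), (9, 6), (9, 7), (10, 4), (10, 5), (10, 6), (10, 7), (12, 4), (12, 5), (12, 6), (12, 7)]
Unfold 4 (reflect across v@4): 48 holes -> [(3, 0), (3, 1), (3, 2), (3, 3), (3, 4), (3, 5), (3, 6), (3, 7), (5, 0), (5, 1), (5, 2), (5, 3), (5, 4), (5, 5), (5, 6), (5, 7), (6, 0), (6, 1), (6, 2), (6, 3), (6, 4), (6, 5), (6, 6), (6, 7), (9, 0), (9, 1), (9, 2), (9, 3), (9, 4), (9, 5), (9, 6), (9, 7), (10, 0), (10, 1), (10, 2), (10, 3), (10, 4), (10, 5), (10, 6), (10, 7), (12, 0), (12, 1), (12, 2), (12, 3), (12, 4), (12, 5), (12, 6), (12, 7)]
Holes: [(3, 0), (3, 1), (3, 2), (3, 3), (3, 4), (3, 5), (3, 6), (3, 7), (5, 0), (5, 1), (5, 2), (5, 3), (5, 4), (5, 5), (5, 6), (5, 7), (6, 0), (6, 1), (6, 2), (6, 3), (6, 4), (6, 5), (6, 6), (6, 7), (9, 0), (9, 1), (9, 2), (9, 3), (9, 4), (9, 5), (9, 6), (9, 7), (10, 0), (10, 1), (10, 2), (10, 3), (10, 4), (10, 5), (10, 6), (10, 7), (12, 0), (12, 1), (12, 2), (12, 3), (12, 4), (12, 5), (12, 6), (12, 7)]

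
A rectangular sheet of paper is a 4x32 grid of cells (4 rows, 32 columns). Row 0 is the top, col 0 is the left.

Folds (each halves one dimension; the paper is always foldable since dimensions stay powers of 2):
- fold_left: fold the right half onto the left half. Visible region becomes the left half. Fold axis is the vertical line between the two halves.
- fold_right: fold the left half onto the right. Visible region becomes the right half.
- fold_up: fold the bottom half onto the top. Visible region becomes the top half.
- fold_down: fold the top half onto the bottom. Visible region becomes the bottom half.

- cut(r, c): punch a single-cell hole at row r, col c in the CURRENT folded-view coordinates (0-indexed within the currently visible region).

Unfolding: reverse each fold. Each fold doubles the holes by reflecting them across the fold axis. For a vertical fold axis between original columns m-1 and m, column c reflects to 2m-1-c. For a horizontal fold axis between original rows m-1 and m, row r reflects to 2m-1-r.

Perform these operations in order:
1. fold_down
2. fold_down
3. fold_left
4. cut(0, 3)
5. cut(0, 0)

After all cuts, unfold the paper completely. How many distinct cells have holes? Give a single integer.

Answer: 16

Derivation:
Op 1 fold_down: fold axis h@2; visible region now rows[2,4) x cols[0,32) = 2x32
Op 2 fold_down: fold axis h@3; visible region now rows[3,4) x cols[0,32) = 1x32
Op 3 fold_left: fold axis v@16; visible region now rows[3,4) x cols[0,16) = 1x16
Op 4 cut(0, 3): punch at orig (3,3); cuts so far [(3, 3)]; region rows[3,4) x cols[0,16) = 1x16
Op 5 cut(0, 0): punch at orig (3,0); cuts so far [(3, 0), (3, 3)]; region rows[3,4) x cols[0,16) = 1x16
Unfold 1 (reflect across v@16): 4 holes -> [(3, 0), (3, 3), (3, 28), (3, 31)]
Unfold 2 (reflect across h@3): 8 holes -> [(2, 0), (2, 3), (2, 28), (2, 31), (3, 0), (3, 3), (3, 28), (3, 31)]
Unfold 3 (reflect across h@2): 16 holes -> [(0, 0), (0, 3), (0, 28), (0, 31), (1, 0), (1, 3), (1, 28), (1, 31), (2, 0), (2, 3), (2, 28), (2, 31), (3, 0), (3, 3), (3, 28), (3, 31)]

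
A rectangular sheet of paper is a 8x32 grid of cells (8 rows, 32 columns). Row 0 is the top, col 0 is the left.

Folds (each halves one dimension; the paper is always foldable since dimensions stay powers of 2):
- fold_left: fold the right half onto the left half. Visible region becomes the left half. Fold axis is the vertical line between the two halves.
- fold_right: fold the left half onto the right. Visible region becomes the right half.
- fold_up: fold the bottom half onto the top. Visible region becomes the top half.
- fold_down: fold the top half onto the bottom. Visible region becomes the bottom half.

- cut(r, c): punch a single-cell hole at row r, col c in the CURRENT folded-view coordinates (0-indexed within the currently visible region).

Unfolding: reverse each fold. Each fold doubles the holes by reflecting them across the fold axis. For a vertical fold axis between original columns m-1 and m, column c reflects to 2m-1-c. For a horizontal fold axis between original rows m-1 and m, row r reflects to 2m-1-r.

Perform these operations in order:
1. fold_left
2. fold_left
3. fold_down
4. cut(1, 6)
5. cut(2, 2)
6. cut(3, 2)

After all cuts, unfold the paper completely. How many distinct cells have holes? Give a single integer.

Answer: 24

Derivation:
Op 1 fold_left: fold axis v@16; visible region now rows[0,8) x cols[0,16) = 8x16
Op 2 fold_left: fold axis v@8; visible region now rows[0,8) x cols[0,8) = 8x8
Op 3 fold_down: fold axis h@4; visible region now rows[4,8) x cols[0,8) = 4x8
Op 4 cut(1, 6): punch at orig (5,6); cuts so far [(5, 6)]; region rows[4,8) x cols[0,8) = 4x8
Op 5 cut(2, 2): punch at orig (6,2); cuts so far [(5, 6), (6, 2)]; region rows[4,8) x cols[0,8) = 4x8
Op 6 cut(3, 2): punch at orig (7,2); cuts so far [(5, 6), (6, 2), (7, 2)]; region rows[4,8) x cols[0,8) = 4x8
Unfold 1 (reflect across h@4): 6 holes -> [(0, 2), (1, 2), (2, 6), (5, 6), (6, 2), (7, 2)]
Unfold 2 (reflect across v@8): 12 holes -> [(0, 2), (0, 13), (1, 2), (1, 13), (2, 6), (2, 9), (5, 6), (5, 9), (6, 2), (6, 13), (7, 2), (7, 13)]
Unfold 3 (reflect across v@16): 24 holes -> [(0, 2), (0, 13), (0, 18), (0, 29), (1, 2), (1, 13), (1, 18), (1, 29), (2, 6), (2, 9), (2, 22), (2, 25), (5, 6), (5, 9), (5, 22), (5, 25), (6, 2), (6, 13), (6, 18), (6, 29), (7, 2), (7, 13), (7, 18), (7, 29)]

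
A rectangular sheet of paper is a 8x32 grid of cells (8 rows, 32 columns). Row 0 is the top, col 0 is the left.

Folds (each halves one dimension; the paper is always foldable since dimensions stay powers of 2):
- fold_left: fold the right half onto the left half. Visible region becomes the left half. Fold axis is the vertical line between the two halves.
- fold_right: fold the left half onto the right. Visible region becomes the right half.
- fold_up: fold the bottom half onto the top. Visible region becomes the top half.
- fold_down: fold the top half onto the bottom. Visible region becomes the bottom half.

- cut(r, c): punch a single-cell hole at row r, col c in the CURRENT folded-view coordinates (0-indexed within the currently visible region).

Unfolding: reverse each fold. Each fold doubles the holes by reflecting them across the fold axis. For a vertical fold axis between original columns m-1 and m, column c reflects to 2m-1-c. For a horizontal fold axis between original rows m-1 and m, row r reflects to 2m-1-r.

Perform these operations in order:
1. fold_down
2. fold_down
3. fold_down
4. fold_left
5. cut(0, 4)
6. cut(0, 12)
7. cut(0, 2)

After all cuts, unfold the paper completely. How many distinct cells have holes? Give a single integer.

Op 1 fold_down: fold axis h@4; visible region now rows[4,8) x cols[0,32) = 4x32
Op 2 fold_down: fold axis h@6; visible region now rows[6,8) x cols[0,32) = 2x32
Op 3 fold_down: fold axis h@7; visible region now rows[7,8) x cols[0,32) = 1x32
Op 4 fold_left: fold axis v@16; visible region now rows[7,8) x cols[0,16) = 1x16
Op 5 cut(0, 4): punch at orig (7,4); cuts so far [(7, 4)]; region rows[7,8) x cols[0,16) = 1x16
Op 6 cut(0, 12): punch at orig (7,12); cuts so far [(7, 4), (7, 12)]; region rows[7,8) x cols[0,16) = 1x16
Op 7 cut(0, 2): punch at orig (7,2); cuts so far [(7, 2), (7, 4), (7, 12)]; region rows[7,8) x cols[0,16) = 1x16
Unfold 1 (reflect across v@16): 6 holes -> [(7, 2), (7, 4), (7, 12), (7, 19), (7, 27), (7, 29)]
Unfold 2 (reflect across h@7): 12 holes -> [(6, 2), (6, 4), (6, 12), (6, 19), (6, 27), (6, 29), (7, 2), (7, 4), (7, 12), (7, 19), (7, 27), (7, 29)]
Unfold 3 (reflect across h@6): 24 holes -> [(4, 2), (4, 4), (4, 12), (4, 19), (4, 27), (4, 29), (5, 2), (5, 4), (5, 12), (5, 19), (5, 27), (5, 29), (6, 2), (6, 4), (6, 12), (6, 19), (6, 27), (6, 29), (7, 2), (7, 4), (7, 12), (7, 19), (7, 27), (7, 29)]
Unfold 4 (reflect across h@4): 48 holes -> [(0, 2), (0, 4), (0, 12), (0, 19), (0, 27), (0, 29), (1, 2), (1, 4), (1, 12), (1, 19), (1, 27), (1, 29), (2, 2), (2, 4), (2, 12), (2, 19), (2, 27), (2, 29), (3, 2), (3, 4), (3, 12), (3, 19), (3, 27), (3, 29), (4, 2), (4, 4), (4, 12), (4, 19), (4, 27), (4, 29), (5, 2), (5, 4), (5, 12), (5, 19), (5, 27), (5, 29), (6, 2), (6, 4), (6, 12), (6, 19), (6, 27), (6, 29), (7, 2), (7, 4), (7, 12), (7, 19), (7, 27), (7, 29)]

Answer: 48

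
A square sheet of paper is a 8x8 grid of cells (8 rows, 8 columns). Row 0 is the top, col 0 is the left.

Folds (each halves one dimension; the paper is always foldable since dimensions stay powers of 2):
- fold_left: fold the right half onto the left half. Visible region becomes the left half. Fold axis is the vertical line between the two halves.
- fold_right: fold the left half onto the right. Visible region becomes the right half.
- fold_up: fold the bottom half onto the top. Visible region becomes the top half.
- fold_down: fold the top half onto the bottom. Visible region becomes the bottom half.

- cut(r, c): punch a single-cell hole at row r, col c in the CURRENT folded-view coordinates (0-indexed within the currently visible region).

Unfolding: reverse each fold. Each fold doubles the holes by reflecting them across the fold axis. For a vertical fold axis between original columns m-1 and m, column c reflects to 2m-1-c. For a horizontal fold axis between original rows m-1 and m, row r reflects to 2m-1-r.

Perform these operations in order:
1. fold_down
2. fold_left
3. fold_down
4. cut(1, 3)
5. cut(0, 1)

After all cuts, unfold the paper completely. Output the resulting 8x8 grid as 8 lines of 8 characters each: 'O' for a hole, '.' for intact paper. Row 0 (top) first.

Op 1 fold_down: fold axis h@4; visible region now rows[4,8) x cols[0,8) = 4x8
Op 2 fold_left: fold axis v@4; visible region now rows[4,8) x cols[0,4) = 4x4
Op 3 fold_down: fold axis h@6; visible region now rows[6,8) x cols[0,4) = 2x4
Op 4 cut(1, 3): punch at orig (7,3); cuts so far [(7, 3)]; region rows[6,8) x cols[0,4) = 2x4
Op 5 cut(0, 1): punch at orig (6,1); cuts so far [(6, 1), (7, 3)]; region rows[6,8) x cols[0,4) = 2x4
Unfold 1 (reflect across h@6): 4 holes -> [(4, 3), (5, 1), (6, 1), (7, 3)]
Unfold 2 (reflect across v@4): 8 holes -> [(4, 3), (4, 4), (5, 1), (5, 6), (6, 1), (6, 6), (7, 3), (7, 4)]
Unfold 3 (reflect across h@4): 16 holes -> [(0, 3), (0, 4), (1, 1), (1, 6), (2, 1), (2, 6), (3, 3), (3, 4), (4, 3), (4, 4), (5, 1), (5, 6), (6, 1), (6, 6), (7, 3), (7, 4)]

Answer: ...OO...
.O....O.
.O....O.
...OO...
...OO...
.O....O.
.O....O.
...OO...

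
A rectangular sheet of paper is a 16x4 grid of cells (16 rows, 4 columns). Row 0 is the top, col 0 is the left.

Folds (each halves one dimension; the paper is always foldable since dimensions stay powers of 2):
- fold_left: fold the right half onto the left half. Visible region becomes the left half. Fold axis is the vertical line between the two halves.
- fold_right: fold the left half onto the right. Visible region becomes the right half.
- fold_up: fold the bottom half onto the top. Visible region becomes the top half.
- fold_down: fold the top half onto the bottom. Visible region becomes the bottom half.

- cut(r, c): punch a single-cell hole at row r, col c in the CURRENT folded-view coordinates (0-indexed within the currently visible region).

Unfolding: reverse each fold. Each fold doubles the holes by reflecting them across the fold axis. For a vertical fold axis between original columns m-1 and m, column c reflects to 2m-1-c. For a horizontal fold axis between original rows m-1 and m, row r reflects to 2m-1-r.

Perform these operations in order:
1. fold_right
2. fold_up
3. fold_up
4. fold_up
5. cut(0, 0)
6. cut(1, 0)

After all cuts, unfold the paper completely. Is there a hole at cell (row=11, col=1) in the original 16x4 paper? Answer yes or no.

Answer: yes

Derivation:
Op 1 fold_right: fold axis v@2; visible region now rows[0,16) x cols[2,4) = 16x2
Op 2 fold_up: fold axis h@8; visible region now rows[0,8) x cols[2,4) = 8x2
Op 3 fold_up: fold axis h@4; visible region now rows[0,4) x cols[2,4) = 4x2
Op 4 fold_up: fold axis h@2; visible region now rows[0,2) x cols[2,4) = 2x2
Op 5 cut(0, 0): punch at orig (0,2); cuts so far [(0, 2)]; region rows[0,2) x cols[2,4) = 2x2
Op 6 cut(1, 0): punch at orig (1,2); cuts so far [(0, 2), (1, 2)]; region rows[0,2) x cols[2,4) = 2x2
Unfold 1 (reflect across h@2): 4 holes -> [(0, 2), (1, 2), (2, 2), (3, 2)]
Unfold 2 (reflect across h@4): 8 holes -> [(0, 2), (1, 2), (2, 2), (3, 2), (4, 2), (5, 2), (6, 2), (7, 2)]
Unfold 3 (reflect across h@8): 16 holes -> [(0, 2), (1, 2), (2, 2), (3, 2), (4, 2), (5, 2), (6, 2), (7, 2), (8, 2), (9, 2), (10, 2), (11, 2), (12, 2), (13, 2), (14, 2), (15, 2)]
Unfold 4 (reflect across v@2): 32 holes -> [(0, 1), (0, 2), (1, 1), (1, 2), (2, 1), (2, 2), (3, 1), (3, 2), (4, 1), (4, 2), (5, 1), (5, 2), (6, 1), (6, 2), (7, 1), (7, 2), (8, 1), (8, 2), (9, 1), (9, 2), (10, 1), (10, 2), (11, 1), (11, 2), (12, 1), (12, 2), (13, 1), (13, 2), (14, 1), (14, 2), (15, 1), (15, 2)]
Holes: [(0, 1), (0, 2), (1, 1), (1, 2), (2, 1), (2, 2), (3, 1), (3, 2), (4, 1), (4, 2), (5, 1), (5, 2), (6, 1), (6, 2), (7, 1), (7, 2), (8, 1), (8, 2), (9, 1), (9, 2), (10, 1), (10, 2), (11, 1), (11, 2), (12, 1), (12, 2), (13, 1), (13, 2), (14, 1), (14, 2), (15, 1), (15, 2)]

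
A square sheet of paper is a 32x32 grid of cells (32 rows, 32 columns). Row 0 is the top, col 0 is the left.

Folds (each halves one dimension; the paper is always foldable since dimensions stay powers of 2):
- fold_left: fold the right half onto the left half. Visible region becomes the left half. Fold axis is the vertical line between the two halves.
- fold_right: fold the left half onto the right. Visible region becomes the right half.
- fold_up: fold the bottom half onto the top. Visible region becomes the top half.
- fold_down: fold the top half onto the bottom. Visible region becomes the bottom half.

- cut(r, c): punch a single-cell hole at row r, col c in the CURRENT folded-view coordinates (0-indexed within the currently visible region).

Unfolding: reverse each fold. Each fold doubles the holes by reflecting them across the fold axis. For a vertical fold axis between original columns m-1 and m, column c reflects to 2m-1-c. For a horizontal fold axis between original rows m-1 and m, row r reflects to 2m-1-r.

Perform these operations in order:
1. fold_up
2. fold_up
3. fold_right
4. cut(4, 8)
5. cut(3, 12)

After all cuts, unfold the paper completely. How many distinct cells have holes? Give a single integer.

Answer: 16

Derivation:
Op 1 fold_up: fold axis h@16; visible region now rows[0,16) x cols[0,32) = 16x32
Op 2 fold_up: fold axis h@8; visible region now rows[0,8) x cols[0,32) = 8x32
Op 3 fold_right: fold axis v@16; visible region now rows[0,8) x cols[16,32) = 8x16
Op 4 cut(4, 8): punch at orig (4,24); cuts so far [(4, 24)]; region rows[0,8) x cols[16,32) = 8x16
Op 5 cut(3, 12): punch at orig (3,28); cuts so far [(3, 28), (4, 24)]; region rows[0,8) x cols[16,32) = 8x16
Unfold 1 (reflect across v@16): 4 holes -> [(3, 3), (3, 28), (4, 7), (4, 24)]
Unfold 2 (reflect across h@8): 8 holes -> [(3, 3), (3, 28), (4, 7), (4, 24), (11, 7), (11, 24), (12, 3), (12, 28)]
Unfold 3 (reflect across h@16): 16 holes -> [(3, 3), (3, 28), (4, 7), (4, 24), (11, 7), (11, 24), (12, 3), (12, 28), (19, 3), (19, 28), (20, 7), (20, 24), (27, 7), (27, 24), (28, 3), (28, 28)]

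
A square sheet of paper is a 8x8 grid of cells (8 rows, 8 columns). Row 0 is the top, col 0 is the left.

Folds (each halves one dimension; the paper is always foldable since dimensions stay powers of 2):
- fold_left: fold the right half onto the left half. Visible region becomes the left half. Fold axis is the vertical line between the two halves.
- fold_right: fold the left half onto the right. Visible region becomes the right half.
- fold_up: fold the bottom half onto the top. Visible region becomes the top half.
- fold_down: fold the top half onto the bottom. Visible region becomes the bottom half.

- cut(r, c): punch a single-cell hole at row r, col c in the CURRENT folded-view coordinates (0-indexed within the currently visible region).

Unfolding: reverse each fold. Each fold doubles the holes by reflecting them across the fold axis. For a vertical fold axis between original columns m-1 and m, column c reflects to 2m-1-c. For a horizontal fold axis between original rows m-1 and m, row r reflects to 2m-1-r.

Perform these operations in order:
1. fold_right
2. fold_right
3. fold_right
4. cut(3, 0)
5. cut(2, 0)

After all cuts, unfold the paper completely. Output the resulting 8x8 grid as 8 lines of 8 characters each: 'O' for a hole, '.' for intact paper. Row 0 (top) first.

Answer: ........
........
OOOOOOOO
OOOOOOOO
........
........
........
........

Derivation:
Op 1 fold_right: fold axis v@4; visible region now rows[0,8) x cols[4,8) = 8x4
Op 2 fold_right: fold axis v@6; visible region now rows[0,8) x cols[6,8) = 8x2
Op 3 fold_right: fold axis v@7; visible region now rows[0,8) x cols[7,8) = 8x1
Op 4 cut(3, 0): punch at orig (3,7); cuts so far [(3, 7)]; region rows[0,8) x cols[7,8) = 8x1
Op 5 cut(2, 0): punch at orig (2,7); cuts so far [(2, 7), (3, 7)]; region rows[0,8) x cols[7,8) = 8x1
Unfold 1 (reflect across v@7): 4 holes -> [(2, 6), (2, 7), (3, 6), (3, 7)]
Unfold 2 (reflect across v@6): 8 holes -> [(2, 4), (2, 5), (2, 6), (2, 7), (3, 4), (3, 5), (3, 6), (3, 7)]
Unfold 3 (reflect across v@4): 16 holes -> [(2, 0), (2, 1), (2, 2), (2, 3), (2, 4), (2, 5), (2, 6), (2, 7), (3, 0), (3, 1), (3, 2), (3, 3), (3, 4), (3, 5), (3, 6), (3, 7)]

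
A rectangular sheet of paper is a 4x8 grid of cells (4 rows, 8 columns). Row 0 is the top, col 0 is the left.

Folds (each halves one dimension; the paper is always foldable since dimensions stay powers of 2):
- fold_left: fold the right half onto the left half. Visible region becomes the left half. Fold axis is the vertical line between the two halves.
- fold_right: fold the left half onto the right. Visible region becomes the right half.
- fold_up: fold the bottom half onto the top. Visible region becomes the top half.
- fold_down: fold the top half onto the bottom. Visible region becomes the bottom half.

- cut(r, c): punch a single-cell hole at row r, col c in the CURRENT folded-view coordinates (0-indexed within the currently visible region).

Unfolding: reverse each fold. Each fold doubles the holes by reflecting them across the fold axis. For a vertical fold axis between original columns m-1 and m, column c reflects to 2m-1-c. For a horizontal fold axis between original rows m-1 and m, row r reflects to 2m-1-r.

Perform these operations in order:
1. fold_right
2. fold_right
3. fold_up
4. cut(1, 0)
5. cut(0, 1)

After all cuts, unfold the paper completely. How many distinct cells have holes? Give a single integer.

Op 1 fold_right: fold axis v@4; visible region now rows[0,4) x cols[4,8) = 4x4
Op 2 fold_right: fold axis v@6; visible region now rows[0,4) x cols[6,8) = 4x2
Op 3 fold_up: fold axis h@2; visible region now rows[0,2) x cols[6,8) = 2x2
Op 4 cut(1, 0): punch at orig (1,6); cuts so far [(1, 6)]; region rows[0,2) x cols[6,8) = 2x2
Op 5 cut(0, 1): punch at orig (0,7); cuts so far [(0, 7), (1, 6)]; region rows[0,2) x cols[6,8) = 2x2
Unfold 1 (reflect across h@2): 4 holes -> [(0, 7), (1, 6), (2, 6), (3, 7)]
Unfold 2 (reflect across v@6): 8 holes -> [(0, 4), (0, 7), (1, 5), (1, 6), (2, 5), (2, 6), (3, 4), (3, 7)]
Unfold 3 (reflect across v@4): 16 holes -> [(0, 0), (0, 3), (0, 4), (0, 7), (1, 1), (1, 2), (1, 5), (1, 6), (2, 1), (2, 2), (2, 5), (2, 6), (3, 0), (3, 3), (3, 4), (3, 7)]

Answer: 16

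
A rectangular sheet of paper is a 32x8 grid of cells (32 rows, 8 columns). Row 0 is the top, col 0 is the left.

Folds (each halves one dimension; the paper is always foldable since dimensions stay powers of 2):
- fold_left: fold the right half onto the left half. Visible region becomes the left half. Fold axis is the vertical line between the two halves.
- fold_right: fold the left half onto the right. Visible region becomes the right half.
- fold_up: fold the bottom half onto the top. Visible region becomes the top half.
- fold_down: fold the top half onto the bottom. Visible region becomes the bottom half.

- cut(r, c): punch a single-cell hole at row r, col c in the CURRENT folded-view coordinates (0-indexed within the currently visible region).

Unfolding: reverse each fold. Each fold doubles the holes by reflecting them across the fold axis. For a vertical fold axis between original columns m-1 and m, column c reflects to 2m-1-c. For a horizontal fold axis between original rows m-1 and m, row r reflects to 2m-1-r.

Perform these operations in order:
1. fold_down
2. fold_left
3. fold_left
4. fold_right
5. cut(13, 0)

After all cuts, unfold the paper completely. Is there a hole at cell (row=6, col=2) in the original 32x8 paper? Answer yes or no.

Answer: no

Derivation:
Op 1 fold_down: fold axis h@16; visible region now rows[16,32) x cols[0,8) = 16x8
Op 2 fold_left: fold axis v@4; visible region now rows[16,32) x cols[0,4) = 16x4
Op 3 fold_left: fold axis v@2; visible region now rows[16,32) x cols[0,2) = 16x2
Op 4 fold_right: fold axis v@1; visible region now rows[16,32) x cols[1,2) = 16x1
Op 5 cut(13, 0): punch at orig (29,1); cuts so far [(29, 1)]; region rows[16,32) x cols[1,2) = 16x1
Unfold 1 (reflect across v@1): 2 holes -> [(29, 0), (29, 1)]
Unfold 2 (reflect across v@2): 4 holes -> [(29, 0), (29, 1), (29, 2), (29, 3)]
Unfold 3 (reflect across v@4): 8 holes -> [(29, 0), (29, 1), (29, 2), (29, 3), (29, 4), (29, 5), (29, 6), (29, 7)]
Unfold 4 (reflect across h@16): 16 holes -> [(2, 0), (2, 1), (2, 2), (2, 3), (2, 4), (2, 5), (2, 6), (2, 7), (29, 0), (29, 1), (29, 2), (29, 3), (29, 4), (29, 5), (29, 6), (29, 7)]
Holes: [(2, 0), (2, 1), (2, 2), (2, 3), (2, 4), (2, 5), (2, 6), (2, 7), (29, 0), (29, 1), (29, 2), (29, 3), (29, 4), (29, 5), (29, 6), (29, 7)]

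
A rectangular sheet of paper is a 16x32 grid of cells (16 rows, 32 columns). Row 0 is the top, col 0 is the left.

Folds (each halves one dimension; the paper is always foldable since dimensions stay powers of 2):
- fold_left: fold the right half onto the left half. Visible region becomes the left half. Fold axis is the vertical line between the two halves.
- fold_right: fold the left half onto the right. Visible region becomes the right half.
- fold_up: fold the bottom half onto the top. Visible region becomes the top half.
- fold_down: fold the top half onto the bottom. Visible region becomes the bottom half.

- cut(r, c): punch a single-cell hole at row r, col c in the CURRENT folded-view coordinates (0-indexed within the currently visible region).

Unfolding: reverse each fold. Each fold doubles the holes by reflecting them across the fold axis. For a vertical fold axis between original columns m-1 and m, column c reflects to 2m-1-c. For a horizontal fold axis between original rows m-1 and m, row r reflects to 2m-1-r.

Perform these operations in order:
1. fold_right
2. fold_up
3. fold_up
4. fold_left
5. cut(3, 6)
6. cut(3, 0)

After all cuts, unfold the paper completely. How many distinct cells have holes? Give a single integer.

Answer: 32

Derivation:
Op 1 fold_right: fold axis v@16; visible region now rows[0,16) x cols[16,32) = 16x16
Op 2 fold_up: fold axis h@8; visible region now rows[0,8) x cols[16,32) = 8x16
Op 3 fold_up: fold axis h@4; visible region now rows[0,4) x cols[16,32) = 4x16
Op 4 fold_left: fold axis v@24; visible region now rows[0,4) x cols[16,24) = 4x8
Op 5 cut(3, 6): punch at orig (3,22); cuts so far [(3, 22)]; region rows[0,4) x cols[16,24) = 4x8
Op 6 cut(3, 0): punch at orig (3,16); cuts so far [(3, 16), (3, 22)]; region rows[0,4) x cols[16,24) = 4x8
Unfold 1 (reflect across v@24): 4 holes -> [(3, 16), (3, 22), (3, 25), (3, 31)]
Unfold 2 (reflect across h@4): 8 holes -> [(3, 16), (3, 22), (3, 25), (3, 31), (4, 16), (4, 22), (4, 25), (4, 31)]
Unfold 3 (reflect across h@8): 16 holes -> [(3, 16), (3, 22), (3, 25), (3, 31), (4, 16), (4, 22), (4, 25), (4, 31), (11, 16), (11, 22), (11, 25), (11, 31), (12, 16), (12, 22), (12, 25), (12, 31)]
Unfold 4 (reflect across v@16): 32 holes -> [(3, 0), (3, 6), (3, 9), (3, 15), (3, 16), (3, 22), (3, 25), (3, 31), (4, 0), (4, 6), (4, 9), (4, 15), (4, 16), (4, 22), (4, 25), (4, 31), (11, 0), (11, 6), (11, 9), (11, 15), (11, 16), (11, 22), (11, 25), (11, 31), (12, 0), (12, 6), (12, 9), (12, 15), (12, 16), (12, 22), (12, 25), (12, 31)]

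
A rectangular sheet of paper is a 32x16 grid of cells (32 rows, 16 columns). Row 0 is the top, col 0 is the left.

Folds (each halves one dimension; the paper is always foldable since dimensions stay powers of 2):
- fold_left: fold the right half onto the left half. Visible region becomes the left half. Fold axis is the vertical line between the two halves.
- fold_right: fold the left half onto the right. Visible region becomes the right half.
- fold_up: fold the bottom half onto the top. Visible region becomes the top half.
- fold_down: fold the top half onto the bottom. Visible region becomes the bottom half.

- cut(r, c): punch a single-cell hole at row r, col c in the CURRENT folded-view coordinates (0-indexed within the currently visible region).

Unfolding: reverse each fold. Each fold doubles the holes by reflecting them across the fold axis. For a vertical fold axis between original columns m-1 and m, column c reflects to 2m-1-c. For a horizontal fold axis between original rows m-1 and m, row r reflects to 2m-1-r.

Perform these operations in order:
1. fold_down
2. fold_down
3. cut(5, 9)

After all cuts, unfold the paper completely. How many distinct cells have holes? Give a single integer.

Op 1 fold_down: fold axis h@16; visible region now rows[16,32) x cols[0,16) = 16x16
Op 2 fold_down: fold axis h@24; visible region now rows[24,32) x cols[0,16) = 8x16
Op 3 cut(5, 9): punch at orig (29,9); cuts so far [(29, 9)]; region rows[24,32) x cols[0,16) = 8x16
Unfold 1 (reflect across h@24): 2 holes -> [(18, 9), (29, 9)]
Unfold 2 (reflect across h@16): 4 holes -> [(2, 9), (13, 9), (18, 9), (29, 9)]

Answer: 4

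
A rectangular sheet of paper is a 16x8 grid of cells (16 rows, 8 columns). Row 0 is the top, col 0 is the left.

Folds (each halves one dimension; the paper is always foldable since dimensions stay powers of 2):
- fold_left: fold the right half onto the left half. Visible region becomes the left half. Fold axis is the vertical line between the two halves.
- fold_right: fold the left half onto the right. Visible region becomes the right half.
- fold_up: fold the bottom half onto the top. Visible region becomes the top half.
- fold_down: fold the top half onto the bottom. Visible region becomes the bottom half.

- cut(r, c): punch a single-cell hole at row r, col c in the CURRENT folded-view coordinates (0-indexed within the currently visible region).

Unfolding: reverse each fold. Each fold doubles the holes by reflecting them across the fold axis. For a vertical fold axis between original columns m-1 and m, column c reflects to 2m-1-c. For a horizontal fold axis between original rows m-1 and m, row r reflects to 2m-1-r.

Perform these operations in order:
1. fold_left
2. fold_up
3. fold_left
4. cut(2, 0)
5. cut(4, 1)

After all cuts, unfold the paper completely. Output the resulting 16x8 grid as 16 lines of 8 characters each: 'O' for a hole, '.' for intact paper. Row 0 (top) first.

Op 1 fold_left: fold axis v@4; visible region now rows[0,16) x cols[0,4) = 16x4
Op 2 fold_up: fold axis h@8; visible region now rows[0,8) x cols[0,4) = 8x4
Op 3 fold_left: fold axis v@2; visible region now rows[0,8) x cols[0,2) = 8x2
Op 4 cut(2, 0): punch at orig (2,0); cuts so far [(2, 0)]; region rows[0,8) x cols[0,2) = 8x2
Op 5 cut(4, 1): punch at orig (4,1); cuts so far [(2, 0), (4, 1)]; region rows[0,8) x cols[0,2) = 8x2
Unfold 1 (reflect across v@2): 4 holes -> [(2, 0), (2, 3), (4, 1), (4, 2)]
Unfold 2 (reflect across h@8): 8 holes -> [(2, 0), (2, 3), (4, 1), (4, 2), (11, 1), (11, 2), (13, 0), (13, 3)]
Unfold 3 (reflect across v@4): 16 holes -> [(2, 0), (2, 3), (2, 4), (2, 7), (4, 1), (4, 2), (4, 5), (4, 6), (11, 1), (11, 2), (11, 5), (11, 6), (13, 0), (13, 3), (13, 4), (13, 7)]

Answer: ........
........
O..OO..O
........
.OO..OO.
........
........
........
........
........
........
.OO..OO.
........
O..OO..O
........
........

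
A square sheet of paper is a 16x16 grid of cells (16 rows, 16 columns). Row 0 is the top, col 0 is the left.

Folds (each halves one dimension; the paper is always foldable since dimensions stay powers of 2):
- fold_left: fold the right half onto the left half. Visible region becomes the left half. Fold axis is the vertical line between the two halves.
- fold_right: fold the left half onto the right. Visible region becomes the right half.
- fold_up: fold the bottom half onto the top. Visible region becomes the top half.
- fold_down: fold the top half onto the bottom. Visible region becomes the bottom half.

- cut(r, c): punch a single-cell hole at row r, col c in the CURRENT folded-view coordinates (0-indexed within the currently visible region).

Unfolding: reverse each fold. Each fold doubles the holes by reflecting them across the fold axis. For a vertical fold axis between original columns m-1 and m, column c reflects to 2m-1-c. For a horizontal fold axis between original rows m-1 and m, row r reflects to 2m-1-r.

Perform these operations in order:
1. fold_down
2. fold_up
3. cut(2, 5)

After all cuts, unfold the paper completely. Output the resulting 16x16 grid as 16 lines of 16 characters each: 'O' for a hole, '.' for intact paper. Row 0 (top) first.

Op 1 fold_down: fold axis h@8; visible region now rows[8,16) x cols[0,16) = 8x16
Op 2 fold_up: fold axis h@12; visible region now rows[8,12) x cols[0,16) = 4x16
Op 3 cut(2, 5): punch at orig (10,5); cuts so far [(10, 5)]; region rows[8,12) x cols[0,16) = 4x16
Unfold 1 (reflect across h@12): 2 holes -> [(10, 5), (13, 5)]
Unfold 2 (reflect across h@8): 4 holes -> [(2, 5), (5, 5), (10, 5), (13, 5)]

Answer: ................
................
.....O..........
................
................
.....O..........
................
................
................
................
.....O..........
................
................
.....O..........
................
................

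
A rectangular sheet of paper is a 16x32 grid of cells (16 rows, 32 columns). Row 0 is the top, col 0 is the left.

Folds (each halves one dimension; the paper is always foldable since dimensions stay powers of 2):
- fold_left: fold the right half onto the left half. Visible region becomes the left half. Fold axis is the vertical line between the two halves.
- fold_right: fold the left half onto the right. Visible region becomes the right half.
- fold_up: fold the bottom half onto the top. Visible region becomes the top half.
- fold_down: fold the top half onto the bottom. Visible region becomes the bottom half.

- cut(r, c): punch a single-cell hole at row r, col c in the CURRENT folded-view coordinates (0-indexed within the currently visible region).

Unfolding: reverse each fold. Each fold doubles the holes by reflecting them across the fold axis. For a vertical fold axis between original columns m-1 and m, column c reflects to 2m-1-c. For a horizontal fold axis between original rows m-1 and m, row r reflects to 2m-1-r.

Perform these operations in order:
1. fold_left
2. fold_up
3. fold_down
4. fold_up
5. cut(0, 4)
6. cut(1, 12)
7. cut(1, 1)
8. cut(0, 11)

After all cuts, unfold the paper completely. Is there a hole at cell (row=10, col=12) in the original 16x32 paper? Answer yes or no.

Answer: yes

Derivation:
Op 1 fold_left: fold axis v@16; visible region now rows[0,16) x cols[0,16) = 16x16
Op 2 fold_up: fold axis h@8; visible region now rows[0,8) x cols[0,16) = 8x16
Op 3 fold_down: fold axis h@4; visible region now rows[4,8) x cols[0,16) = 4x16
Op 4 fold_up: fold axis h@6; visible region now rows[4,6) x cols[0,16) = 2x16
Op 5 cut(0, 4): punch at orig (4,4); cuts so far [(4, 4)]; region rows[4,6) x cols[0,16) = 2x16
Op 6 cut(1, 12): punch at orig (5,12); cuts so far [(4, 4), (5, 12)]; region rows[4,6) x cols[0,16) = 2x16
Op 7 cut(1, 1): punch at orig (5,1); cuts so far [(4, 4), (5, 1), (5, 12)]; region rows[4,6) x cols[0,16) = 2x16
Op 8 cut(0, 11): punch at orig (4,11); cuts so far [(4, 4), (4, 11), (5, 1), (5, 12)]; region rows[4,6) x cols[0,16) = 2x16
Unfold 1 (reflect across h@6): 8 holes -> [(4, 4), (4, 11), (5, 1), (5, 12), (6, 1), (6, 12), (7, 4), (7, 11)]
Unfold 2 (reflect across h@4): 16 holes -> [(0, 4), (0, 11), (1, 1), (1, 12), (2, 1), (2, 12), (3, 4), (3, 11), (4, 4), (4, 11), (5, 1), (5, 12), (6, 1), (6, 12), (7, 4), (7, 11)]
Unfold 3 (reflect across h@8): 32 holes -> [(0, 4), (0, 11), (1, 1), (1, 12), (2, 1), (2, 12), (3, 4), (3, 11), (4, 4), (4, 11), (5, 1), (5, 12), (6, 1), (6, 12), (7, 4), (7, 11), (8, 4), (8, 11), (9, 1), (9, 12), (10, 1), (10, 12), (11, 4), (11, 11), (12, 4), (12, 11), (13, 1), (13, 12), (14, 1), (14, 12), (15, 4), (15, 11)]
Unfold 4 (reflect across v@16): 64 holes -> [(0, 4), (0, 11), (0, 20), (0, 27), (1, 1), (1, 12), (1, 19), (1, 30), (2, 1), (2, 12), (2, 19), (2, 30), (3, 4), (3, 11), (3, 20), (3, 27), (4, 4), (4, 11), (4, 20), (4, 27), (5, 1), (5, 12), (5, 19), (5, 30), (6, 1), (6, 12), (6, 19), (6, 30), (7, 4), (7, 11), (7, 20), (7, 27), (8, 4), (8, 11), (8, 20), (8, 27), (9, 1), (9, 12), (9, 19), (9, 30), (10, 1), (10, 12), (10, 19), (10, 30), (11, 4), (11, 11), (11, 20), (11, 27), (12, 4), (12, 11), (12, 20), (12, 27), (13, 1), (13, 12), (13, 19), (13, 30), (14, 1), (14, 12), (14, 19), (14, 30), (15, 4), (15, 11), (15, 20), (15, 27)]
Holes: [(0, 4), (0, 11), (0, 20), (0, 27), (1, 1), (1, 12), (1, 19), (1, 30), (2, 1), (2, 12), (2, 19), (2, 30), (3, 4), (3, 11), (3, 20), (3, 27), (4, 4), (4, 11), (4, 20), (4, 27), (5, 1), (5, 12), (5, 19), (5, 30), (6, 1), (6, 12), (6, 19), (6, 30), (7, 4), (7, 11), (7, 20), (7, 27), (8, 4), (8, 11), (8, 20), (8, 27), (9, 1), (9, 12), (9, 19), (9, 30), (10, 1), (10, 12), (10, 19), (10, 30), (11, 4), (11, 11), (11, 20), (11, 27), (12, 4), (12, 11), (12, 20), (12, 27), (13, 1), (13, 12), (13, 19), (13, 30), (14, 1), (14, 12), (14, 19), (14, 30), (15, 4), (15, 11), (15, 20), (15, 27)]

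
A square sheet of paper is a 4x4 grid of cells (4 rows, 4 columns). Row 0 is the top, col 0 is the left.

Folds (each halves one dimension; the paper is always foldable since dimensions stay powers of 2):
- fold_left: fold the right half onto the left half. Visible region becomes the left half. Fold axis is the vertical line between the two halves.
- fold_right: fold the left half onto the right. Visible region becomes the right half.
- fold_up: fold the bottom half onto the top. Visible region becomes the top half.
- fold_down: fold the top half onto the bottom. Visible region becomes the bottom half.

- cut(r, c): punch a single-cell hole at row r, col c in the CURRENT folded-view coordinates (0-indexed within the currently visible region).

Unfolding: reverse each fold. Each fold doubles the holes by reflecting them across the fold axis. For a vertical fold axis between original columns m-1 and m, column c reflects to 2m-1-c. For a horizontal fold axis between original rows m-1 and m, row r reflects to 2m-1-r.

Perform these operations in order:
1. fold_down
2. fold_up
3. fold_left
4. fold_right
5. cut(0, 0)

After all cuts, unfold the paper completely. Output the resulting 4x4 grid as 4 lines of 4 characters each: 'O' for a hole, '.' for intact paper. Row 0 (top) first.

Answer: OOOO
OOOO
OOOO
OOOO

Derivation:
Op 1 fold_down: fold axis h@2; visible region now rows[2,4) x cols[0,4) = 2x4
Op 2 fold_up: fold axis h@3; visible region now rows[2,3) x cols[0,4) = 1x4
Op 3 fold_left: fold axis v@2; visible region now rows[2,3) x cols[0,2) = 1x2
Op 4 fold_right: fold axis v@1; visible region now rows[2,3) x cols[1,2) = 1x1
Op 5 cut(0, 0): punch at orig (2,1); cuts so far [(2, 1)]; region rows[2,3) x cols[1,2) = 1x1
Unfold 1 (reflect across v@1): 2 holes -> [(2, 0), (2, 1)]
Unfold 2 (reflect across v@2): 4 holes -> [(2, 0), (2, 1), (2, 2), (2, 3)]
Unfold 3 (reflect across h@3): 8 holes -> [(2, 0), (2, 1), (2, 2), (2, 3), (3, 0), (3, 1), (3, 2), (3, 3)]
Unfold 4 (reflect across h@2): 16 holes -> [(0, 0), (0, 1), (0, 2), (0, 3), (1, 0), (1, 1), (1, 2), (1, 3), (2, 0), (2, 1), (2, 2), (2, 3), (3, 0), (3, 1), (3, 2), (3, 3)]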